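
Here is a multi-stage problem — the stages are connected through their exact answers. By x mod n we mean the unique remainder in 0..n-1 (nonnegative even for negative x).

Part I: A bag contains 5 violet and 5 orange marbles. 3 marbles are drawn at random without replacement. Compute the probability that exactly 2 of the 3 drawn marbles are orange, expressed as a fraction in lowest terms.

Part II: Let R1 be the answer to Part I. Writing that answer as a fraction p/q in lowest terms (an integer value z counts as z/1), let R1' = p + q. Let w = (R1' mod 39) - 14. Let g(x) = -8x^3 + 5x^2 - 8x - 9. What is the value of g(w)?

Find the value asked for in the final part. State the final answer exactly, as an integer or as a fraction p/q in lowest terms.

-204

Part I: total draws C(10,3) = 120; favorable C(5,2)*C(5,1) = 50; P = 5/12; answer 5/12
Part II: R1 = 5/12; threaded value p + q = 17; w = 3; -8*(3)^3 + 5*(3)^2 - 8*(3)^1 - 9 = (-216) + (45) + (-24) + (-9) = -204; answer -204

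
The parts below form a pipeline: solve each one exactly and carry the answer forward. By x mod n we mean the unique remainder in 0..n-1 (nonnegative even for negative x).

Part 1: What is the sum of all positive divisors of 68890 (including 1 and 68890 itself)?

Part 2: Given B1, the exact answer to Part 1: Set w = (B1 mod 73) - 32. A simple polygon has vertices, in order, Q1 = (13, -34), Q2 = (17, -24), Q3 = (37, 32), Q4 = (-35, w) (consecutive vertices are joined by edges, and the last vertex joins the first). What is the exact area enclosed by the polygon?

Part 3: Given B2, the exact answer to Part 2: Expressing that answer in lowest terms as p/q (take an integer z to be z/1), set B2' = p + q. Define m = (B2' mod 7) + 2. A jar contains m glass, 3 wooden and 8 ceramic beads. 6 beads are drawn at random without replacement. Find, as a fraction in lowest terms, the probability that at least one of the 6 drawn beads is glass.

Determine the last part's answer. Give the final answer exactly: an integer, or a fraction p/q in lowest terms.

635/646

Part 1: 68890 = 2 * 5 * 83^2; sigma = (1 + 2) * (1 + 5) * (1 + 83 + 6889) = 3 * 6 * 6973 = 125514; answer 125514
Part 2: B1 = 125514; w = -5; cross terms: (13*-24 - 17*-34)=266, (17*32 - 37*-24)=1432, (37*-5 - -35*32)=935, (-35*-34 - 13*-5)=1255; twice the area = |3888| = 3888; area = 1944; answer 1944
Part 3: B2 = 1944; threaded value p + q = 1945; m = 8; total draws C(19,6) = 27132; complement C(11,6) = 462; favorable 27132 - 462 = 26670; P = 635/646; answer 635/646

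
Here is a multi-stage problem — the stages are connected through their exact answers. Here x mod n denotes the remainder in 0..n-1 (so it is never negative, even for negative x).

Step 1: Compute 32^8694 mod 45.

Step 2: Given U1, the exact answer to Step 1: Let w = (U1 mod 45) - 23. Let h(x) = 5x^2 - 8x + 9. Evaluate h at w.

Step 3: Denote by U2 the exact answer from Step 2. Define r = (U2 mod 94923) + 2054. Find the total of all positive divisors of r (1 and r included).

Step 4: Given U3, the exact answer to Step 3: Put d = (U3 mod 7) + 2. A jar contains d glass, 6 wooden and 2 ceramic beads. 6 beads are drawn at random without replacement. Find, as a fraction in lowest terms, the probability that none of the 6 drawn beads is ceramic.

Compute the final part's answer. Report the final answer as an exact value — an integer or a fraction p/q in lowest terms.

Step 1: squarings mod 45: 32^1=32, 32^2=34, 32^4=31, 32^8=16, 32^16=31, 32^32=16, 32^64=31, 32^128=16, 32^256=31, 32^512=16, 32^1024=31, 32^2048=16, 32^4096=31, 32^8192=16; 32^8694 = 32^2 * 32^4 * 32^16 * 32^32 * 32^64 * 32^128 * 32^256 * 32^8192 = 19 (mod 45); answer 19
Step 2: U1 = 19; w = -4; 5*(-4)^2 - 8*(-4)^1 + 9 = (80) + (32) + (9) = 121; answer 121
Step 3: U2 = 121; r = 2175; 2175 = 3 * 5^2 * 29; sigma = (1 + 3) * (1 + 5 + 25) * (1 + 29) = 4 * 31 * 30 = 3720; answer 3720
Step 4: U3 = 3720; d = 5; total draws C(13,6) = 1716; favorable C(11,6) = 462; P = 7/26; answer 7/26

7/26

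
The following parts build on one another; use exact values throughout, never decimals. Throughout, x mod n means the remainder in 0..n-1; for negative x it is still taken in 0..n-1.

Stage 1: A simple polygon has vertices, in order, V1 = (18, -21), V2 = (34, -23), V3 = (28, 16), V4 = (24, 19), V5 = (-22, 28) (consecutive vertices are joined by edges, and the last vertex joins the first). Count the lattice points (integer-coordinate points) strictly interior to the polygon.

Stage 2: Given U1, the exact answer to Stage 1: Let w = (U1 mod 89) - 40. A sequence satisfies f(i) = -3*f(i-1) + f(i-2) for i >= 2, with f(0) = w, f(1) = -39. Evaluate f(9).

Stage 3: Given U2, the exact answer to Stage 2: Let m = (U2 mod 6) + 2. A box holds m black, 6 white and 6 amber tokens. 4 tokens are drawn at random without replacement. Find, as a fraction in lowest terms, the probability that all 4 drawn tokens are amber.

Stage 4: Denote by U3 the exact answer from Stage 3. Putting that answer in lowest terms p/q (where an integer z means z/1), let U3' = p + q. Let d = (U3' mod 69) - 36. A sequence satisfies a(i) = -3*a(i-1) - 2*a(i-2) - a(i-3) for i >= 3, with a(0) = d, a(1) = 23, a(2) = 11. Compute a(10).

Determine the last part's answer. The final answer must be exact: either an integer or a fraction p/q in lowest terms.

Stage 1: cross terms: (18*-23 - 34*-21)=300, (34*16 - 28*-23)=1188, (28*19 - 24*16)=148, (24*28 - -22*19)=1090, (-22*-21 - 18*28)=-42; twice the area = |2684| = 2684; area = 1342; boundary points = 2 + 3 + 1 + 1 + 1 = 8; strictly interior points = area - boundary/2 + 1 = 1339; answer 1339
Stage 2: U1 = 1339; w = -36; f(2) = -3*(-39) + 1*(-36) = 81; iterating: f(2)=81, f(3)=-282, f(4)=927, f(5)=-3063, f(6)=10116, f(7)=-33411, f(8)=110349, f(9)=-364458; answer -364458
Stage 3: U2 = -364458; m = 2; total draws C(14,4) = 1001; favorable C(6,4) = 15; P = 15/1001; answer 15/1001
Stage 4: U3 = 15/1001; threaded value p + q = 1016; d = 14; a(3) = -3*(11) - 2*(23) - 1*(14) = -93; iterating: a(3)=-93, a(4)=234, a(5)=-527, a(6)=1206, a(7)=-2798, a(8)=6509, a(9)=-15137, a(10)=35191; answer 35191

35191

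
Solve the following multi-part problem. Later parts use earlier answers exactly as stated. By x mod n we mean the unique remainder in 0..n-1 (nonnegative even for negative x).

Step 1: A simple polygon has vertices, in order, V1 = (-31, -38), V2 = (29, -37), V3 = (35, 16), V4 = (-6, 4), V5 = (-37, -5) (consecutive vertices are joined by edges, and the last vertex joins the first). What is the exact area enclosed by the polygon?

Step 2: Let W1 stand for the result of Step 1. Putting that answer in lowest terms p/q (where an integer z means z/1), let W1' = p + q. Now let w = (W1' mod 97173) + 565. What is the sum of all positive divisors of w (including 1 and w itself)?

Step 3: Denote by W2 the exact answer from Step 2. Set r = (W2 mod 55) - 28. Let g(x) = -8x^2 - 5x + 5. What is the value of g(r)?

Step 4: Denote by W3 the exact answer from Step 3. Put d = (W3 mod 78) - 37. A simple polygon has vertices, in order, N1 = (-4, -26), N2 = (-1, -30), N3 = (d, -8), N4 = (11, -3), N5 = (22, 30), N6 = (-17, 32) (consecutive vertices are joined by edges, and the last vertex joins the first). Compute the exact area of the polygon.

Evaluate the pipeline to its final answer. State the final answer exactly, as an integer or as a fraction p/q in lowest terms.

Step 1: cross terms: (-31*-37 - 29*-38)=2249, (29*16 - 35*-37)=1759, (35*4 - -6*16)=236, (-6*-5 - -37*4)=178, (-37*-38 - -31*-5)=1251; twice the area = |5673| = 5673; area = 5673/2; answer 5673/2
Step 2: W1 = 5673/2; threaded value p + q = 5675; w = 6240; 6240 = 2^5 * 3 * 5 * 13; sigma = (1 + 2 + 4 + 8 + 16 + 32) * (1 + 3) * (1 + 5) * (1 + 13) = 63 * 4 * 6 * 14 = 21168; answer 21168
Step 3: W2 = 21168; r = 20; -8*(20)^2 - 5*(20)^1 + 5 = (-3200) + (-100) + (5) = -3295; answer -3295
Step 4: W3 = -3295; d = 22; cross terms: (-4*-30 - -1*-26)=94, (-1*-8 - 22*-30)=668, (22*-3 - 11*-8)=22, (11*30 - 22*-3)=396, (22*32 - -17*30)=1214, (-17*-26 - -4*32)=570; twice the area = |2964| = 2964; area = 1482; answer 1482

1482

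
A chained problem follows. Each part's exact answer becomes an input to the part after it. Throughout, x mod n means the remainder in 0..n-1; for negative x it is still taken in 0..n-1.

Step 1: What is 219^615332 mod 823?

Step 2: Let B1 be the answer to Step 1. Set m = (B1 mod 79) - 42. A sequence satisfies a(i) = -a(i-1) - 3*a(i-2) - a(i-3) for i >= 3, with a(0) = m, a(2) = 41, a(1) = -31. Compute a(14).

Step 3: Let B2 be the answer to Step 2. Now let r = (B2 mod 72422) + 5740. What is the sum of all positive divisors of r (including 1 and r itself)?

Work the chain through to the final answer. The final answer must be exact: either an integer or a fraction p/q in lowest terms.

77352

Step 1: squarings mod 823: 219^1=219, 219^2=227, 219^4=503, 219^8=348, 219^16=123, 219^32=315, 219^64=465, 219^128=599, 219^256=796, 219^512=729, 219^1024=606, 219^2048=178, 219^4096=410, 219^8192=208, 219^16384=468, 219^32768=106, 219^65536=537, 219^131072=319, 219^262144=532, 219^524288=735; 219^615332 = 219^4 * 219^32 * 219^128 * 219^256 * 219^512 * 219^8192 * 219^16384 * 219^65536 * 219^524288 = 606 (mod 823); answer 606
Step 2: B1 = 606; m = 11; a(3) = -1*(41) - 3*(-31) - 1*(11) = 41; iterating: a(3)=41, a(4)=-133, a(5)=-31, a(6)=389, a(7)=-163, a(8)=-973, a(9)=1073, a(10)=2009, a(11)=-4255, a(12)=-2845, a(13)=13601, a(14)=-811; answer -811
Step 3: B2 = -811; r = 77351; 77351 is prime, so its only divisors are 1 and 77351; sigma = 1 + 77351 = 77352; answer 77352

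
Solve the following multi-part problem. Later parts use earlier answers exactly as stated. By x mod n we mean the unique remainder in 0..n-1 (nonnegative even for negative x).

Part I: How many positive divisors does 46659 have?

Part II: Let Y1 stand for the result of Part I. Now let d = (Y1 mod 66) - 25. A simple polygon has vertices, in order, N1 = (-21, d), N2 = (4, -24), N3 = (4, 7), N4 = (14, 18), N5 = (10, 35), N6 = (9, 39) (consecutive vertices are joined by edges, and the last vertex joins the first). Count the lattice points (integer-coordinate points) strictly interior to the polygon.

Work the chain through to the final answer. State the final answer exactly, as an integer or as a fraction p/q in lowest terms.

843

Part I: 46659 = 3 * 103 * 151; number of divisors = (1+1) * (1+1) * (1+1) = 8; answer 8
Part II: Y1 = 8; d = -17; cross terms: (-21*-24 - 4*-17)=572, (4*7 - 4*-24)=124, (4*18 - 14*7)=-26, (14*35 - 10*18)=310, (10*39 - 9*35)=75, (9*-17 - -21*39)=666; twice the area = |1721| = 1721; area = 1721/2; boundary points = 1 + 31 + 1 + 1 + 1 + 2 = 37; strictly interior points = area - boundary/2 + 1 = 843; answer 843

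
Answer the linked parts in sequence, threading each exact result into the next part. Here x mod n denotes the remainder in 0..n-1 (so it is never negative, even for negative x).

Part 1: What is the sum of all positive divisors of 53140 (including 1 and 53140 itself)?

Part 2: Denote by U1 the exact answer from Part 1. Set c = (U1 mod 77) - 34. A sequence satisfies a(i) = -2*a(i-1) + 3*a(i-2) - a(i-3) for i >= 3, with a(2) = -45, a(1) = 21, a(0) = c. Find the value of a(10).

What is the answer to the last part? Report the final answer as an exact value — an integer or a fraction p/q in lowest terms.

Part 1: 53140 = 2^2 * 5 * 2657; sigma = (1 + 2 + 4) * (1 + 5) * (1 + 2657) = 7 * 6 * 2658 = 111636; answer 111636
Part 2: U1 = 111636; c = 29; a(3) = -2*(-45) + 3*(21) - 1*(29) = 124; iterating: a(3)=124, a(4)=-404, a(5)=1225, a(6)=-3786, a(7)=11651, a(8)=-35885, a(9)=110509, a(10)=-340324; answer -340324

-340324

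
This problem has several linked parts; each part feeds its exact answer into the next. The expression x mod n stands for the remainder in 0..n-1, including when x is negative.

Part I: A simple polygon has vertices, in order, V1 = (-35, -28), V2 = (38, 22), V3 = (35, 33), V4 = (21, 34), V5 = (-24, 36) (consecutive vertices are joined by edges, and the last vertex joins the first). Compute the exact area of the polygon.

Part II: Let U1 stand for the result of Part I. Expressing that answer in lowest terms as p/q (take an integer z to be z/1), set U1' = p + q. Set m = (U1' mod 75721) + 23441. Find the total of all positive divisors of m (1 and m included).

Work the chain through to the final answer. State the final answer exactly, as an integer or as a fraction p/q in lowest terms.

43056

Part I: cross terms: (-35*22 - 38*-28)=294, (38*33 - 35*22)=484, (35*34 - 21*33)=497, (21*36 - -24*34)=1572, (-24*-28 - -35*36)=1932; twice the area = |4779| = 4779; area = 4779/2; answer 4779/2
Part II: U1 = 4779/2; threaded value p + q = 4781; m = 28222; 28222 = 2 * 103 * 137; sigma = (1 + 2) * (1 + 103) * (1 + 137) = 3 * 104 * 138 = 43056; answer 43056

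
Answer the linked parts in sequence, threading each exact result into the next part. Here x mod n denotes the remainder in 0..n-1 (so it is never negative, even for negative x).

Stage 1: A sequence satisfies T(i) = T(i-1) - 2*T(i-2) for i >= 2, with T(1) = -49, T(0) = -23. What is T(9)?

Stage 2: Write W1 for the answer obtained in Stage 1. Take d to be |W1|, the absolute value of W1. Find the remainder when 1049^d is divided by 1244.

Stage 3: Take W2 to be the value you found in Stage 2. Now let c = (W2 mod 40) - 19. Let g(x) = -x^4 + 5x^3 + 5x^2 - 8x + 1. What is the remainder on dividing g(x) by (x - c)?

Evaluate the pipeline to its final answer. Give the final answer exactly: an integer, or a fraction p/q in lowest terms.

-74339

Stage 1: T(2) = 1*(-49) - 2*(-23) = -3; iterating: T(2)=-3, T(3)=95, T(4)=101, T(5)=-89, T(6)=-291, T(7)=-113, T(8)=469, T(9)=695; answer 695
Stage 2: W1 = 695; d = 695; squarings mod 1244: 1049^1=1049, 1049^2=705, 1049^4=669, 1049^8=965, 1049^16=713, 1049^32=817, 1049^64=705, 1049^128=669, 1049^256=965, 1049^512=713; 1049^695 = 1049^1 * 1049^2 * 1049^4 * 1049^16 * 1049^32 * 1049^128 * 1049^512 = 1237 (mod 1244); answer 1237
Stage 3: W2 = 1237; c = 18; remainder = value at the root: -1*(18)^4 + 5*(18)^3 + 5*(18)^2 - 8*(18)^1 + 1 = (-104976) + (29160) + (1620) + (-144) + (1) = -74339; answer -74339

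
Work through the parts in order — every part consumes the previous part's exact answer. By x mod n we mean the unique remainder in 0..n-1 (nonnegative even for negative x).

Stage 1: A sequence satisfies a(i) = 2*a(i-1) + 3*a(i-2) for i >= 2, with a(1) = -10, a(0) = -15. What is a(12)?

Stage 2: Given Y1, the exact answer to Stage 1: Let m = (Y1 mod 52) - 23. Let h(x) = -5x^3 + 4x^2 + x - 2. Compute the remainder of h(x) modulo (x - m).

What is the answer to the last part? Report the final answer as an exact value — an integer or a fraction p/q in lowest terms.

-12924

Stage 1: a(2) = 2*(-10) + 3*(-15) = -65; iterating: a(2)=-65, a(3)=-160, a(4)=-515, a(5)=-1510, a(6)=-4565, a(7)=-13660, a(8)=-41015, a(9)=-123010, a(10)=-369065, a(11)=-1107160, a(12)=-3321515; answer -3321515
Stage 2: Y1 = -3321515; m = 14; remainder = value at the root: -5*(14)^3 + 4*(14)^2 + 1*(14)^1 - 2 = (-13720) + (784) + (14) + (-2) = -12924; answer -12924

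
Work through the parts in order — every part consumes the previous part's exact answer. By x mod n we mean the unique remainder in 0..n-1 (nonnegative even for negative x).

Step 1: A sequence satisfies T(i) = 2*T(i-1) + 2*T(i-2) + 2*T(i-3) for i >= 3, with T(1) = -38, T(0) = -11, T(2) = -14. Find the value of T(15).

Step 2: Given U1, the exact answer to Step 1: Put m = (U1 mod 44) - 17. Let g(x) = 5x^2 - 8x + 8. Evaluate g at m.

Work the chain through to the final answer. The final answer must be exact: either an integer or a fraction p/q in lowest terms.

485

Step 1: T(3) = 2*(-14) + 2*(-38) + 2*(-11) = -126; iterating: T(3)=-126, T(4)=-356, T(5)=-992, T(6)=-2948, T(7)=-8592, T(8)=-25064, T(9)=-73208, T(10)=-213728, T(11)=-624000, T(12)=-1821872, T(13)=-5319200, T(14)=-15530144, T(15)=-45342432; answer -45342432
Step 2: U1 = -45342432; m = -9; 5*(-9)^2 - 8*(-9)^1 + 8 = (405) + (72) + (8) = 485; answer 485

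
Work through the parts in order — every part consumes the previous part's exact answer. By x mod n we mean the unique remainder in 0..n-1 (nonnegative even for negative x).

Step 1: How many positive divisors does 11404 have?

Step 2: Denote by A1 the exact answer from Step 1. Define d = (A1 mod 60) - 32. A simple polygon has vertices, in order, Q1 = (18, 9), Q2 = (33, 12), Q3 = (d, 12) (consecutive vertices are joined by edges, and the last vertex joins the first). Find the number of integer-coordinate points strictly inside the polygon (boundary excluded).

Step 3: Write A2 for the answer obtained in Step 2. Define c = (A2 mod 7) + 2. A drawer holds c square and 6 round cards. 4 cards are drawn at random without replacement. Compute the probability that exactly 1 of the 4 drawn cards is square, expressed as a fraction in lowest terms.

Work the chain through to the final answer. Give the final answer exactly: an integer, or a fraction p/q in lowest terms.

8/21

Step 1: 11404 = 2^2 * 2851; number of divisors = (2+1) * (1+1) = 6; answer 6
Step 2: A1 = 6; d = -26; cross terms: (18*12 - 33*9)=-81, (33*12 - -26*12)=708, (-26*9 - 18*12)=-450; twice the area = |177| = 177; area = 177/2; boundary points = 3 + 59 + 1 = 63; strictly interior points = area - boundary/2 + 1 = 58; answer 58
Step 3: A2 = 58; c = 4; total draws C(10,4) = 210; favorable C(4,1)*C(6,3) = 80; P = 8/21; answer 8/21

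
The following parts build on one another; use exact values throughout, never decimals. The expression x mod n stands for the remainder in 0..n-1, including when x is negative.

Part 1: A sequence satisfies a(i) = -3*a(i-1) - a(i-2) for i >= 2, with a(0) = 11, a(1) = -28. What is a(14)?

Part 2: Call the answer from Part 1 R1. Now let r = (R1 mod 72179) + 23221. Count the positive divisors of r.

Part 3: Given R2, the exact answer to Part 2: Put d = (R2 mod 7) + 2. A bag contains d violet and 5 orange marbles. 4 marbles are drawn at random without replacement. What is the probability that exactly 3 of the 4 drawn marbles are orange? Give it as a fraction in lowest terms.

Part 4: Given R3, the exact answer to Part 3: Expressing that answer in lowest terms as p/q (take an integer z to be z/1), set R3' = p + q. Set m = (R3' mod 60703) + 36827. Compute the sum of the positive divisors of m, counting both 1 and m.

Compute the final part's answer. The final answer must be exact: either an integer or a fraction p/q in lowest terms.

66456

Part 1: a(2) = -3*(-28) - 1*(11) = 73; iterating: a(2)=73, a(3)=-191, a(4)=500, a(5)=-1309, a(6)=3427, a(7)=-8972, a(8)=23489, a(9)=-61495, a(10)=160996, a(11)=-421493, a(12)=1103483, a(13)=-2888956, a(14)=7563385; answer 7563385
Part 2: R1 = 7563385; r = 79990; 79990 = 2 * 5 * 19 * 421; number of divisors = (1+1) * (1+1) * (1+1) * (1+1) = 16; answer 16
Part 3: R2 = 16; d = 4; total draws C(9,4) = 126; favorable C(5,3)*C(4,1) = 40; P = 20/63; answer 20/63
Part 4: R3 = 20/63; threaded value p + q = 83; m = 36910; 36910 = 2 * 5 * 3691; sigma = (1 + 2) * (1 + 5) * (1 + 3691) = 3 * 6 * 3692 = 66456; answer 66456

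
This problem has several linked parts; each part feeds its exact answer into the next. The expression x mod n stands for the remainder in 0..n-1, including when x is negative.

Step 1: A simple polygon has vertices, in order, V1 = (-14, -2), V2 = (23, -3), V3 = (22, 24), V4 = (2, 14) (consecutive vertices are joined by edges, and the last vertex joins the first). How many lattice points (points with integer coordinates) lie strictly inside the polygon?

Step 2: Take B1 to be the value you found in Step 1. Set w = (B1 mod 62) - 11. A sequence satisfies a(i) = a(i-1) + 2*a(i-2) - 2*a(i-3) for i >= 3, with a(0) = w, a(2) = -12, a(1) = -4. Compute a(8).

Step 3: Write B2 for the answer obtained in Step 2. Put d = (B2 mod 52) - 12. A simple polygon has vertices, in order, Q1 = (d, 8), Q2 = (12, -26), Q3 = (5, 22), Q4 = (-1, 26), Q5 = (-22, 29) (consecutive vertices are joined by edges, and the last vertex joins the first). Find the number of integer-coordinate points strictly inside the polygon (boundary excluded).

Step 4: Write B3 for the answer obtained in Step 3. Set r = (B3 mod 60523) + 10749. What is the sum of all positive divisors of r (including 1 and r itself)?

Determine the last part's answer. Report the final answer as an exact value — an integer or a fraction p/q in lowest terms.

Step 1: cross terms: (-14*-3 - 23*-2)=88, (23*24 - 22*-3)=618, (22*14 - 2*24)=260, (2*-2 - -14*14)=192; twice the area = |1158| = 1158; area = 579; boundary points = 1 + 1 + 10 + 16 = 28; strictly interior points = area - boundary/2 + 1 = 566; answer 566
Step 2: B1 = 566; w = -3; a(3) = 1*(-12) + 2*(-4) - 2*(-3) = -14; iterating: a(3)=-14, a(4)=-30, a(5)=-34, a(6)=-66, a(7)=-74, a(8)=-138; answer -138
Step 3: B2 = -138; d = 6; cross terms: (6*-26 - 12*8)=-252, (12*22 - 5*-26)=394, (5*26 - -1*22)=152, (-1*29 - -22*26)=543, (-22*8 - 6*29)=-350; twice the area = |487| = 487; area = 487/2; boundary points = 2 + 1 + 2 + 3 + 7 = 15; strictly interior points = area - boundary/2 + 1 = 237; answer 237
Step 4: B3 = 237; r = 10986; 10986 = 2 * 3 * 1831; sigma = (1 + 2) * (1 + 3) * (1 + 1831) = 3 * 4 * 1832 = 21984; answer 21984

21984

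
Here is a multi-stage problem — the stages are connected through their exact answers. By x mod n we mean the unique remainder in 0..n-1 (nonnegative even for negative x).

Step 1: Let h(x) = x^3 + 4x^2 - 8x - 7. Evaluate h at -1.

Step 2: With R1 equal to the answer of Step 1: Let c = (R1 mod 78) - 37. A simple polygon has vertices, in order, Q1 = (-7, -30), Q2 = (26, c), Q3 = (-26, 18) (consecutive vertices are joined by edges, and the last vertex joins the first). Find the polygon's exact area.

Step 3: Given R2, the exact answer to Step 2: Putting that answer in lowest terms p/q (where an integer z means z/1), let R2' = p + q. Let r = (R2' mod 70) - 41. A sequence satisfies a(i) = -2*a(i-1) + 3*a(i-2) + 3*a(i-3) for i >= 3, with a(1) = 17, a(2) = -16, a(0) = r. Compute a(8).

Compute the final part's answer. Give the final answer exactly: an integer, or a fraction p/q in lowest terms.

Step 1: 1*(-1)^3 + 4*(-1)^2 - 8*(-1)^1 - 7 = (-1) + (4) + (8) + (-7) = 4; answer 4
Step 2: R1 = 4; c = -33; cross terms: (-7*-33 - 26*-30)=1011, (26*18 - -26*-33)=-390, (-26*-30 - -7*18)=906; twice the area = |1527| = 1527; area = 1527/2; answer 1527/2
Step 3: R2 = 1527/2; threaded value p + q = 1529; r = 18; a(3) = -2*(-16) + 3*(17) + 3*(18) = 137; iterating: a(3)=137, a(4)=-271, a(5)=905, a(6)=-2212, a(7)=6326, a(8)=-16573; answer -16573

-16573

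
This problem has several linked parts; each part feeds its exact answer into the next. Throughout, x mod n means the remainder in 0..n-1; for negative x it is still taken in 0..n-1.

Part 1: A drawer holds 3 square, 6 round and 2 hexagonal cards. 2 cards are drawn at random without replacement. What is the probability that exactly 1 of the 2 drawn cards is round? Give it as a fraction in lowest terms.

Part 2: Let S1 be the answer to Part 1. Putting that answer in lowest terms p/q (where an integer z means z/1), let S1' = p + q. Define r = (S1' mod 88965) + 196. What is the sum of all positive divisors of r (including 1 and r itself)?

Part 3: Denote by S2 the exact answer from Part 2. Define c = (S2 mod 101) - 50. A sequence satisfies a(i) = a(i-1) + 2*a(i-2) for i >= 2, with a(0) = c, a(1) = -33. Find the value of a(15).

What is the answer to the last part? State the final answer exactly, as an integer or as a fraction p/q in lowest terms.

32733

Part 1: total draws C(11,2) = 55; favorable C(6,1)*C(5,1) = 30; P = 6/11; answer 6/11
Part 2: S1 = 6/11; threaded value p + q = 17; r = 213; 213 = 3 * 71; sigma = (1 + 3) * (1 + 71) = 4 * 72 = 288; answer 288
Part 3: S2 = 288; c = 36; a(2) = 1*(-33) + 2*(36) = 39; iterating: a(2)=39, a(3)=-27, a(4)=51, a(5)=-3, a(6)=99, a(7)=93, a(8)=291, a(9)=477, a(10)=1059, a(11)=2013, a(12)=4131, a(13)=8157, a(14)=16419, a(15)=32733; answer 32733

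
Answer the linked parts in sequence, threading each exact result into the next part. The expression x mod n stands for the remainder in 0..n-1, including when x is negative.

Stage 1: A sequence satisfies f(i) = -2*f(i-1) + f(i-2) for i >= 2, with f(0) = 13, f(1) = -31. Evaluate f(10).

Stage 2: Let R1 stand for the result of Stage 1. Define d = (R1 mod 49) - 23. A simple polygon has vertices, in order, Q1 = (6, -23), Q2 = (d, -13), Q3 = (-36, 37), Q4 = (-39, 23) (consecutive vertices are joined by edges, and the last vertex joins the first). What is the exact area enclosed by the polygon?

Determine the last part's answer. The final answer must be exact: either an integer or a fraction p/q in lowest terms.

864

Stage 1: f(2) = -2*(-31) + 1*(13) = 75; iterating: f(2)=75, f(3)=-181, f(4)=437, f(5)=-1055, f(6)=2547, f(7)=-6149, f(8)=14845, f(9)=-35839, f(10)=86523; answer 86523
Stage 2: R1 = 86523; d = 15; cross terms: (6*-13 - 15*-23)=267, (15*37 - -36*-13)=87, (-36*23 - -39*37)=615, (-39*-23 - 6*23)=759; twice the area = |1728| = 1728; area = 864; answer 864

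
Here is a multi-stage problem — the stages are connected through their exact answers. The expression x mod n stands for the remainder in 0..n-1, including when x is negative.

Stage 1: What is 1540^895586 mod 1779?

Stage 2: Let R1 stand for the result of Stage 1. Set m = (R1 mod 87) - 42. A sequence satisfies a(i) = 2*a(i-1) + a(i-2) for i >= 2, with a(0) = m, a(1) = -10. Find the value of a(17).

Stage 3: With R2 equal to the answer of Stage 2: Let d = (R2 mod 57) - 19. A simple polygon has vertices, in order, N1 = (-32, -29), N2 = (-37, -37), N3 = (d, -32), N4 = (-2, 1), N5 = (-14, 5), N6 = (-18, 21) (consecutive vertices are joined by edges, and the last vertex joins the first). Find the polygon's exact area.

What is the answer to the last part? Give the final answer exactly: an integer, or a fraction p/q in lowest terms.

3517/2

Stage 1: squarings mod 1779: 1540^1=1540, 1540^2=193, 1540^4=1669, 1540^8=1426, 1540^16=79, 1540^32=904, 1540^64=655, 1540^128=286, 1540^256=1741, 1540^512=1444, 1540^1024=148, 1540^2048=556, 1540^4096=1369, 1540^8192=874, 1540^16384=685, 1540^32768=1348, 1540^65536=745, 1540^131072=1756, 1540^262144=529, 1540^524288=538; 1540^895586 = 1540^2 * 1540^32 * 1540^64 * 1540^512 * 1540^2048 * 1540^8192 * 1540^32768 * 1540^65536 * 1540^262144 * 1540^524288 = 694 (mod 1779); answer 694
Stage 2: R1 = 694; m = 43; a(2) = 2*(-10) + 1*(43) = 23; iterating: a(2)=23, a(3)=36, a(4)=95, a(5)=226, a(6)=547, a(7)=1320, a(8)=3187, a(9)=7694, a(10)=18575, a(11)=44844, a(12)=108263, a(13)=261370, a(14)=631003, a(15)=1523376, a(16)=3677755, a(17)=8878886; answer 8878886
Stage 3: R2 = 8878886; d = 34; cross terms: (-32*-37 - -37*-29)=111, (-37*-32 - 34*-37)=2442, (34*1 - -2*-32)=-30, (-2*5 - -14*1)=4, (-14*21 - -18*5)=-204, (-18*-29 - -32*21)=1194; twice the area = |3517| = 3517; area = 3517/2; answer 3517/2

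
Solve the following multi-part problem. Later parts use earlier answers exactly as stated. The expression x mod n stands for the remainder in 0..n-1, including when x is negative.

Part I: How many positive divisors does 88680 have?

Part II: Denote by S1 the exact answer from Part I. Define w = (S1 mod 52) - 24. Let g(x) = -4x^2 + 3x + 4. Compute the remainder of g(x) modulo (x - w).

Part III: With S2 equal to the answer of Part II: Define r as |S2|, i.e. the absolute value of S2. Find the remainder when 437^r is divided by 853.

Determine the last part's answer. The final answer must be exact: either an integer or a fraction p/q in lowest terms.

284

Part I: 88680 = 2^3 * 3 * 5 * 739; number of divisors = (3+1) * (1+1) * (1+1) * (1+1) = 32; answer 32
Part II: S1 = 32; w = 8; remainder = value at the root: -4*(8)^2 + 3*(8)^1 + 4 = (-256) + (24) + (4) = -228; answer -228
Part III: S2 = -228; r = 228; squarings mod 853: 437^1=437, 437^2=750, 437^4=373, 437^8=90, 437^16=423, 437^32=652, 437^64=310, 437^128=564; 437^228 = 437^4 * 437^32 * 437^64 * 437^128 = 284 (mod 853); answer 284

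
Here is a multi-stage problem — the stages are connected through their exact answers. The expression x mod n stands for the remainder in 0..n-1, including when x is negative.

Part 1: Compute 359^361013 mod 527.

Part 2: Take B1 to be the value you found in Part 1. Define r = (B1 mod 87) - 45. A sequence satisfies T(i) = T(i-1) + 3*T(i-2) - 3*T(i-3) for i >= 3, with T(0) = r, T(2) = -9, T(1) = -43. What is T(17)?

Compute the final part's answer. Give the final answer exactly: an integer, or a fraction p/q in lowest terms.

Part 1: squarings mod 527: 359^1=359, 359^2=293, 359^4=475, 359^8=69, 359^16=18, 359^32=324, 359^64=103, 359^128=69, 359^256=18, 359^512=324, 359^1024=103, 359^2048=69, 359^4096=18, 359^8192=324, 359^16384=103, 359^32768=69, 359^65536=18, 359^131072=324, 359^262144=103; 359^361013 = 359^1 * 359^4 * 359^16 * 359^32 * 359^512 * 359^32768 * 359^65536 * 359^262144 = 100 (mod 527); answer 100
Part 2: B1 = 100; r = -32; T(3) = 1*(-9) + 3*(-43) - 3*(-32) = -42; iterating: T(3)=-42, T(4)=60, T(5)=-39, T(6)=267, T(7)=-30, T(8)=888, T(9)=-3, T(10)=2751, T(11)=78, T(12)=8340, T(13)=321, T(14)=25107, T(15)=1050, T(16)=75408, T(17)=3237; answer 3237

3237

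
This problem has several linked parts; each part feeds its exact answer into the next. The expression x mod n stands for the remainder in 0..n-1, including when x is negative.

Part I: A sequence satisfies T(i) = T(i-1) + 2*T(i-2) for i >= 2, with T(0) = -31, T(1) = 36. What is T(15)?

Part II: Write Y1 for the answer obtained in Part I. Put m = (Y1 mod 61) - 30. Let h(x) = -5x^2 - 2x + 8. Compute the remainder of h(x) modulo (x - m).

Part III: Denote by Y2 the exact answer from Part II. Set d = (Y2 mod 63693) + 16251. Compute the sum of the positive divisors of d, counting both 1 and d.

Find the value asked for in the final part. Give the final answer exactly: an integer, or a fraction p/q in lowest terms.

Part I: T(2) = 1*(36) + 2*(-31) = -26; iterating: T(2)=-26, T(3)=46, T(4)=-6, T(5)=86, T(6)=74, T(7)=246, T(8)=394, T(9)=886, T(10)=1674, T(11)=3446, T(12)=6794, T(13)=13686, T(14)=27274, T(15)=54646; answer 54646
Part II: Y1 = 54646; m = 21; remainder = value at the root: -5*(21)^2 - 2*(21)^1 + 8 = (-2205) + (-42) + (8) = -2239; answer -2239
Part III: Y2 = -2239; d = 77705; 77705 = 5 * 15541; sigma = (1 + 5) * (1 + 15541) = 6 * 15542 = 93252; answer 93252

93252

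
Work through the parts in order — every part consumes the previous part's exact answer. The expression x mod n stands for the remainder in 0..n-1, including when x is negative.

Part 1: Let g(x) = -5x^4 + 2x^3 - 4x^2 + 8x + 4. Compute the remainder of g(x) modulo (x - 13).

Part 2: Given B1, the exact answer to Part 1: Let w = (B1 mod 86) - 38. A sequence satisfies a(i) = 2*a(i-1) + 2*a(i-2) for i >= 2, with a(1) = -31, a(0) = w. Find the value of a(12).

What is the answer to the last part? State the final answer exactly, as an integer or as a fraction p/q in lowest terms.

Part 1: remainder = value at the root: -5*(13)^4 + 2*(13)^3 - 4*(13)^2 + 8*(13)^1 + 4 = (-142805) + (4394) + (-676) + (104) + (4) = -138979; answer -138979
Part 2: B1 = -138979; w = 45; a(2) = 2*(-31) + 2*(45) = 28; iterating: a(2)=28, a(3)=-6, a(4)=44, a(5)=76, a(6)=240, a(7)=632, a(8)=1744, a(9)=4752, a(10)=12992, a(11)=35488, a(12)=96960; answer 96960

96960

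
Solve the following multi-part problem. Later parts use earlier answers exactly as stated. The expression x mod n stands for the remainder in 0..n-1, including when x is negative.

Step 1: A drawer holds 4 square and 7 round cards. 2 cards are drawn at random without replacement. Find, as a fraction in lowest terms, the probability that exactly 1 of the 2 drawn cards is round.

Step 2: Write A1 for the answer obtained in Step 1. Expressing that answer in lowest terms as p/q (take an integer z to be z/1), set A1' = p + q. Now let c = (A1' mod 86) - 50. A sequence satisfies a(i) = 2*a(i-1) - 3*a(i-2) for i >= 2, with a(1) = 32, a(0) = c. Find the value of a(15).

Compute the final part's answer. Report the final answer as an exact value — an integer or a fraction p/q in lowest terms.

Step 1: total draws C(11,2) = 55; favorable C(7,1)*C(4,1) = 28; P = 28/55; answer 28/55
Step 2: A1 = 28/55; threaded value p + q = 83; c = 33; a(2) = 2*(32) - 3*(33) = -35; iterating: a(2)=-35, a(3)=-166, a(4)=-227, a(5)=44, a(6)=769, a(7)=1406, a(8)=505, a(9)=-3208, a(10)=-7931, a(11)=-6238, a(12)=11317, a(13)=41348, a(14)=48745, a(15)=-26554; answer -26554

-26554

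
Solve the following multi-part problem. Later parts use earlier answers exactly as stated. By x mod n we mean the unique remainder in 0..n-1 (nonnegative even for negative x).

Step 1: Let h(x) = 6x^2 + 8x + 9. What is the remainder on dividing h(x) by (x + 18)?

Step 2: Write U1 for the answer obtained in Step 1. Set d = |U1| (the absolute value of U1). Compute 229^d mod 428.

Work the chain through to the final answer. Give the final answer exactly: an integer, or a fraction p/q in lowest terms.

277

Step 1: remainder = value at the root: 6*(-18)^2 + 8*(-18)^1 + 9 = (1944) + (-144) + (9) = 1809; answer 1809
Step 2: U1 = 1809; d = 1809; squarings mod 428: 229^1=229, 229^2=225, 229^4=121, 229^8=89, 229^16=217, 229^32=9, 229^64=81, 229^128=141, 229^256=193, 229^512=13, 229^1024=169; 229^1809 = 229^1 * 229^16 * 229^256 * 229^512 * 229^1024 = 277 (mod 428); answer 277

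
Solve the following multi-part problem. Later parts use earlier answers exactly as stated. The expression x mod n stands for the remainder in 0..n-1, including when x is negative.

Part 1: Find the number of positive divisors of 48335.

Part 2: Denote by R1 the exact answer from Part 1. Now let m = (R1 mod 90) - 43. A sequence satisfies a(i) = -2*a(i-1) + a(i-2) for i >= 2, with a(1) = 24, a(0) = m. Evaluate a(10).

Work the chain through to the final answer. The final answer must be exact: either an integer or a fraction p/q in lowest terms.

-91547

Part 1: 48335 = 5 * 7 * 1381; number of divisors = (1+1) * (1+1) * (1+1) = 8; answer 8
Part 2: R1 = 8; m = -35; a(2) = -2*(24) + 1*(-35) = -83; iterating: a(2)=-83, a(3)=190, a(4)=-463, a(5)=1116, a(6)=-2695, a(7)=6506, a(8)=-15707, a(9)=37920, a(10)=-91547; answer -91547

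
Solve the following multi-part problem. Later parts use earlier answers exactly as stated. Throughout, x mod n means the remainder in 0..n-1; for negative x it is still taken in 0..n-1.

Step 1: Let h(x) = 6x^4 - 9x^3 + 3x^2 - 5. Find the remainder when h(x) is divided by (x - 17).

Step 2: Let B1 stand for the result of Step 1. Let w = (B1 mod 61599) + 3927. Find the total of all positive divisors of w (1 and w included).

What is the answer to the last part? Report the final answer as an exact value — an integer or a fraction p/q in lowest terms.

36612

Step 1: remainder = value at the root: 6*(17)^4 - 9*(17)^3 + 3*(17)^2 - 5 = (501126) + (-44217) + (867) + (-5) = 457771; answer 457771
Step 2: B1 = 457771; w = 30505; 30505 = 5 * 6101; sigma = (1 + 5) * (1 + 6101) = 6 * 6102 = 36612; answer 36612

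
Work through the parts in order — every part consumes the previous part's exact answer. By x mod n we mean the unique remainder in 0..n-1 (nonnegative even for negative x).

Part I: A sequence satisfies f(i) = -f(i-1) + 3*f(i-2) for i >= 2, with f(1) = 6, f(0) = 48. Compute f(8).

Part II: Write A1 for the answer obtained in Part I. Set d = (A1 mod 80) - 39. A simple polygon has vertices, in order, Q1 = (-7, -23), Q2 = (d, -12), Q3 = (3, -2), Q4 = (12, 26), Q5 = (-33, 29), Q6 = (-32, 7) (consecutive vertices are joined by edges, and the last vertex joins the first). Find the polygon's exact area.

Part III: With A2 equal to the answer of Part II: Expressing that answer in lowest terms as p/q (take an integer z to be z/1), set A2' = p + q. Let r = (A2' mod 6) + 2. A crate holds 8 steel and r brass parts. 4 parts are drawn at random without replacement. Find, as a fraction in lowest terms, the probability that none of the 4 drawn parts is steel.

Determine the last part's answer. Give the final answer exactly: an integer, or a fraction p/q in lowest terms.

Part I: f(2) = -1*(6) + 3*(48) = 138; iterating: f(2)=138, f(3)=-120, f(4)=534, f(5)=-894, f(6)=2496, f(7)=-5178, f(8)=12666; answer 12666
Part II: A1 = 12666; d = -13; cross terms: (-7*-12 - -13*-23)=-215, (-13*-2 - 3*-12)=62, (3*26 - 12*-2)=102, (12*29 - -33*26)=1206, (-33*7 - -32*29)=697, (-32*-23 - -7*7)=785; twice the area = |2637| = 2637; area = 2637/2; answer 2637/2
Part III: A2 = 2637/2; threaded value p + q = 2639; r = 7; total draws C(15,4) = 1365; favorable C(7,4) = 35; P = 1/39; answer 1/39

1/39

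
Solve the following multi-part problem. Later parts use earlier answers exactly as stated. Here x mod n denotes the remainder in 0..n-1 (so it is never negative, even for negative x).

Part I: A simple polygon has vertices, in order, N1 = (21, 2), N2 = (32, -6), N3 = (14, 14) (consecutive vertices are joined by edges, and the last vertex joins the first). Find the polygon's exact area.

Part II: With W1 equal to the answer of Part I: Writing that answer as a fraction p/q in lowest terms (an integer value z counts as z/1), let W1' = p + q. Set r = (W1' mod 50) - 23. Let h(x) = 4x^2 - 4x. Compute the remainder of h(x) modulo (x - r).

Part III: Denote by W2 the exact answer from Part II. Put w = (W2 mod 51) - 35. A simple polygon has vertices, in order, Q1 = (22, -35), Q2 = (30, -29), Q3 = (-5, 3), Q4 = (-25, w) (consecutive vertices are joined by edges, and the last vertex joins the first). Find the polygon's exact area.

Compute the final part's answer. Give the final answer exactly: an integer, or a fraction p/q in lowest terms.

559

Part I: cross terms: (21*-6 - 32*2)=-190, (32*14 - 14*-6)=532, (14*2 - 21*14)=-266; twice the area = |76| = 76; area = 38; answer 38
Part II: W1 = 38; threaded value p + q = 39; r = 16; remainder = value at the root: 4*(16)^2 - 4*(16)^1 = (1024) + (-64) = 960; answer 960
Part III: W2 = 960; w = 7; cross terms: (22*-29 - 30*-35)=412, (30*3 - -5*-29)=-55, (-5*7 - -25*3)=40, (-25*-35 - 22*7)=721; twice the area = |1118| = 1118; area = 559; answer 559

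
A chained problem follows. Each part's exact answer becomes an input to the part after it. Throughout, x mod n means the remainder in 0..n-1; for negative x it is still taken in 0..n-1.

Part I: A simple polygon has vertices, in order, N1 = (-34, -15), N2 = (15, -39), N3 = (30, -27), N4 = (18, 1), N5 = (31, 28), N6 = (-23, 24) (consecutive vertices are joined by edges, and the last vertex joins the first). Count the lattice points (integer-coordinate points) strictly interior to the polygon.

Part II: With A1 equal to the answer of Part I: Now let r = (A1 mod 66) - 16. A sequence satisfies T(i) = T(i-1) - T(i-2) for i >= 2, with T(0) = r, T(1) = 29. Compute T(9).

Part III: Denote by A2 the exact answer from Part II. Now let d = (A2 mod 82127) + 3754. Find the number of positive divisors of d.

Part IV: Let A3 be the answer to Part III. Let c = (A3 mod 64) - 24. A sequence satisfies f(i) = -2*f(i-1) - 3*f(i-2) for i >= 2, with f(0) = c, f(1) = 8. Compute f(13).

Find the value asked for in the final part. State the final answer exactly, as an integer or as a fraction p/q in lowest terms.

Part I: cross terms: (-34*-39 - 15*-15)=1551, (15*-27 - 30*-39)=765, (30*1 - 18*-27)=516, (18*28 - 31*1)=473, (31*24 - -23*28)=1388, (-23*-15 - -34*24)=1161; twice the area = |5854| = 5854; area = 2927; boundary points = 1 + 3 + 4 + 1 + 2 + 1 = 12; strictly interior points = area - boundary/2 + 1 = 2922; answer 2922
Part II: A1 = 2922; r = 2; T(2) = 1*(29) - 1*(2) = 27; iterating: T(2)=27, T(3)=-2, T(4)=-29, T(5)=-27, T(6)=2, T(7)=29, T(8)=27, T(9)=-2; answer -2
Part III: A2 = -2; d = 85879; 85879 = 157 * 547; number of divisors = (1+1) * (1+1) = 4; answer 4
Part IV: A3 = 4; c = -20; f(2) = -2*(8) - 3*(-20) = 44; iterating: f(2)=44, f(3)=-112, f(4)=92, f(5)=152, f(6)=-580, f(7)=704, f(8)=332, f(9)=-2776, f(10)=4556, f(11)=-784, f(12)=-12100, f(13)=26552; answer 26552

26552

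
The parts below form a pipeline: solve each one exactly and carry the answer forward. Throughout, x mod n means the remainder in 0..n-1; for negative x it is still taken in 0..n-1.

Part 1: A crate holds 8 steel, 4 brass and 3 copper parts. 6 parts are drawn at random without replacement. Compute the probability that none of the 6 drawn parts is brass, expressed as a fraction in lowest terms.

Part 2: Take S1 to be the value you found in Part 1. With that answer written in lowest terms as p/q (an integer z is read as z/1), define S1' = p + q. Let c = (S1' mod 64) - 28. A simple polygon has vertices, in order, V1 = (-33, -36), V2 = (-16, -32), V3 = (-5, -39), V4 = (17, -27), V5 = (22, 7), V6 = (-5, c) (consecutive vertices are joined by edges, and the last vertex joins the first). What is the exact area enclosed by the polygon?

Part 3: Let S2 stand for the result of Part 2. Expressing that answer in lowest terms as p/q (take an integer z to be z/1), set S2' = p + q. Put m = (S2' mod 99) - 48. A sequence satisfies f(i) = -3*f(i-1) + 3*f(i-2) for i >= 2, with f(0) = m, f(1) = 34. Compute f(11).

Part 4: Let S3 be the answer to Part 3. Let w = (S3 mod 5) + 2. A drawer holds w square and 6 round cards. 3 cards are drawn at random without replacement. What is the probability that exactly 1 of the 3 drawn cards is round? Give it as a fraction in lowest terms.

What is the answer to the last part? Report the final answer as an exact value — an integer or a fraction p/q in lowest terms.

Part 1: total draws C(15,6) = 5005; favorable C(11,6) = 462; P = 6/65; answer 6/65
Part 2: S1 = 6/65; threaded value p + q = 71; c = -21; cross terms: (-33*-32 - -16*-36)=480, (-16*-39 - -5*-32)=464, (-5*-27 - 17*-39)=798, (17*7 - 22*-27)=713, (22*-21 - -5*7)=-427, (-5*-36 - -33*-21)=-513; twice the area = |1515| = 1515; area = 1515/2; answer 1515/2
Part 3: S2 = 1515/2; threaded value p + q = 1517; m = -16; f(2) = -3*(34) + 3*(-16) = -150; iterating: f(2)=-150, f(3)=552, f(4)=-2106, f(5)=7974, f(6)=-30240, f(7)=114642, f(8)=-434646, f(9)=1647864, f(10)=-6247530, f(11)=23686182; answer 23686182
Part 4: S3 = 23686182; w = 4; total draws C(10,3) = 120; favorable C(6,1)*C(4,2) = 36; P = 3/10; answer 3/10

3/10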